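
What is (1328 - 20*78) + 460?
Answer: 228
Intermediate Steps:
(1328 - 20*78) + 460 = (1328 - 1560) + 460 = -232 + 460 = 228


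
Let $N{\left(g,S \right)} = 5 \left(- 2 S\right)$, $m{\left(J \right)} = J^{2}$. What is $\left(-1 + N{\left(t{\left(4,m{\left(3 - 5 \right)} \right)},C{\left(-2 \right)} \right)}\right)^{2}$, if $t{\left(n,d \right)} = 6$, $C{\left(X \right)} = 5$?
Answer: $2601$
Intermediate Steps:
$N{\left(g,S \right)} = - 10 S$
$\left(-1 + N{\left(t{\left(4,m{\left(3 - 5 \right)} \right)},C{\left(-2 \right)} \right)}\right)^{2} = \left(-1 - 50\right)^{2} = \left(-51\right)^{2} = 2601$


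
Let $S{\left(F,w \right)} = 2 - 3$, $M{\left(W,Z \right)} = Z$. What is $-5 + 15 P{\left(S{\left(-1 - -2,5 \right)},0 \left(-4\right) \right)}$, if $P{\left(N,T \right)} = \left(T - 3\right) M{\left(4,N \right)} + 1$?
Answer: $55$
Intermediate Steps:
$S{\left(F,w \right)} = -1$ ($S{\left(F,w \right)} = 2 - 3 = -1$)
$P{\left(N,T \right)} = 1 + N \left(-3 + T\right)$ ($P{\left(N,T \right)} = \left(T - 3\right) N + 1 = \left(-3 + T\right) N + 1 = N \left(-3 + T\right) + 1 = 1 + N \left(-3 + T\right)$)
$-5 + 15 P{\left(S{\left(-1 - -2,5 \right)},0 \left(-4\right) \right)} = -5 + 15 \left(1 - -3 - 0 \left(-4\right)\right) = -5 + 15 \left(1 + 3 - 0\right) = -5 + 15 \left(1 + 3 + 0\right) = -5 + 15 \cdot 4 = -5 + 60 = 55$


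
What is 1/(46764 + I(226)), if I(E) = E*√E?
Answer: 11691/543832130 - 113*√226/1087664260 ≈ 1.9936e-5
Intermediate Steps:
I(E) = E^(3/2)
1/(46764 + I(226)) = 1/(46764 + 226^(3/2)) = 1/(46764 + 226*√226)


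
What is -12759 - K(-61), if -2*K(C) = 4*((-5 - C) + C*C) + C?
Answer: -10471/2 ≈ -5235.5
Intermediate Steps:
K(C) = 10 - 2*C² + 3*C/2 (K(C) = -(4*((-5 - C) + C*C) + C)/2 = -(4*((-5 - C) + C²) + C)/2 = -(4*(-5 + C² - C) + C)/2 = -((-20 - 4*C + 4*C²) + C)/2 = -(-20 - 3*C + 4*C²)/2 = 10 - 2*C² + 3*C/2)
-12759 - K(-61) = -12759 - (10 - 2*(-61)² + (3/2)*(-61)) = -12759 - (10 - 2*3721 - 183/2) = -12759 - (10 - 7442 - 183/2) = -12759 - 1*(-15047/2) = -12759 + 15047/2 = -10471/2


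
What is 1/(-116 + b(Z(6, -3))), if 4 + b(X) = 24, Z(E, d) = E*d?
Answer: -1/96 ≈ -0.010417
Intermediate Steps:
b(X) = 20 (b(X) = -4 + 24 = 20)
1/(-116 + b(Z(6, -3))) = 1/(-116 + 20) = 1/(-96) = -1/96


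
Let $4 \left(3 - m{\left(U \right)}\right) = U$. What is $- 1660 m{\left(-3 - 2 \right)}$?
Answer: $-7055$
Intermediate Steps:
$m{\left(U \right)} = 3 - \frac{U}{4}$
$- 1660 m{\left(-3 - 2 \right)} = - 1660 \left(3 - \frac{-3 - 2}{4}\right) = - 1660 \left(3 - - \frac{5}{4}\right) = - 1660 \left(3 + \frac{5}{4}\right) = \left(-1660\right) \frac{17}{4} = -7055$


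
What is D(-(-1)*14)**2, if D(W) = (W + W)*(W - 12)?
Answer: 3136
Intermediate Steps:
D(W) = 2*W*(-12 + W) (D(W) = (2*W)*(-12 + W) = 2*W*(-12 + W))
D(-(-1)*14)**2 = (2*(-(-1)*14)*(-12 - (-1)*14))**2 = (2*(-1*(-14))*(-12 - 1*(-14)))**2 = (2*14*(-12 + 14))**2 = (2*14*2)**2 = 56**2 = 3136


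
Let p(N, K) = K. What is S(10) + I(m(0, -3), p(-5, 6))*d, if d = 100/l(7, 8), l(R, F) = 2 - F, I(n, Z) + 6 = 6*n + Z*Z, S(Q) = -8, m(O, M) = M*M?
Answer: -1408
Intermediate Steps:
m(O, M) = M²
I(n, Z) = -6 + Z² + 6*n (I(n, Z) = -6 + (6*n + Z*Z) = -6 + (6*n + Z²) = -6 + (Z² + 6*n) = -6 + Z² + 6*n)
d = -50/3 (d = 100/(2 - 1*8) = 100/(2 - 8) = 100/(-6) = 100*(-⅙) = -50/3 ≈ -16.667)
S(10) + I(m(0, -3), p(-5, 6))*d = -8 + (-6 + 6² + 6*(-3)²)*(-50/3) = -8 + (-6 + 36 + 6*9)*(-50/3) = -8 + (-6 + 36 + 54)*(-50/3) = -8 + 84*(-50/3) = -8 - 1400 = -1408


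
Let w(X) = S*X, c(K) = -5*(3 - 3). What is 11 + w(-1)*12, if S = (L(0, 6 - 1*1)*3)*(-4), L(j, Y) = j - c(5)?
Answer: 11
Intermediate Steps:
c(K) = 0 (c(K) = -5*0 = 0)
L(j, Y) = j (L(j, Y) = j - 1*0 = j + 0 = j)
S = 0 (S = (0*3)*(-4) = 0*(-4) = 0)
w(X) = 0 (w(X) = 0*X = 0)
11 + w(-1)*12 = 11 + 0*12 = 11 + 0 = 11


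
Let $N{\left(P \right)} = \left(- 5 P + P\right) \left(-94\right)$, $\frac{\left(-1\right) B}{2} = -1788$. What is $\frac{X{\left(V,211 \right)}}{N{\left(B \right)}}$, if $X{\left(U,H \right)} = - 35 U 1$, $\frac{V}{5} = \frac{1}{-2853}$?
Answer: $\frac{175}{3836075328} \approx 4.562 \cdot 10^{-8}$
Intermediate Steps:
$B = 3576$ ($B = \left(-2\right) \left(-1788\right) = 3576$)
$V = - \frac{5}{2853}$ ($V = \frac{5}{-2853} = 5 \left(- \frac{1}{2853}\right) = - \frac{5}{2853} \approx -0.0017525$)
$X{\left(U,H \right)} = - 35 U$
$N{\left(P \right)} = 376 P$ ($N{\left(P \right)} = - 4 P \left(-94\right) = 376 P$)
$\frac{X{\left(V,211 \right)}}{N{\left(B \right)}} = \frac{\left(-35\right) \left(- \frac{5}{2853}\right)}{376 \cdot 3576} = \frac{175}{2853 \cdot 1344576} = \frac{175}{2853} \cdot \frac{1}{1344576} = \frac{175}{3836075328}$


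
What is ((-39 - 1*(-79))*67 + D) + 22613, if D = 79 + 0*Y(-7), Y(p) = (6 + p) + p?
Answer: 25372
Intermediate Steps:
Y(p) = 6 + 2*p
D = 79 (D = 79 + 0*(6 + 2*(-7)) = 79 + 0*(6 - 14) = 79 + 0*(-8) = 79 + 0 = 79)
((-39 - 1*(-79))*67 + D) + 22613 = ((-39 - 1*(-79))*67 + 79) + 22613 = ((-39 + 79)*67 + 79) + 22613 = (40*67 + 79) + 22613 = (2680 + 79) + 22613 = 2759 + 22613 = 25372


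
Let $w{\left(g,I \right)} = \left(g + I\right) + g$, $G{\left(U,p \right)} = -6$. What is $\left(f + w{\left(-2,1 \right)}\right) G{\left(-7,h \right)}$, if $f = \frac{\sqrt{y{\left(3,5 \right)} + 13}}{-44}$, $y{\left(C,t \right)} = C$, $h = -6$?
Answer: $\frac{204}{11} \approx 18.545$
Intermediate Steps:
$w{\left(g,I \right)} = I + 2 g$ ($w{\left(g,I \right)} = \left(I + g\right) + g = I + 2 g$)
$f = - \frac{1}{11}$ ($f = \frac{\sqrt{3 + 13}}{-44} = \sqrt{16} \left(- \frac{1}{44}\right) = 4 \left(- \frac{1}{44}\right) = - \frac{1}{11} \approx -0.090909$)
$\left(f + w{\left(-2,1 \right)}\right) G{\left(-7,h \right)} = \left(- \frac{1}{11} + \left(1 + 2 \left(-2\right)\right)\right) \left(-6\right) = \left(- \frac{1}{11} + \left(1 - 4\right)\right) \left(-6\right) = \left(- \frac{1}{11} - 3\right) \left(-6\right) = \left(- \frac{34}{11}\right) \left(-6\right) = \frac{204}{11}$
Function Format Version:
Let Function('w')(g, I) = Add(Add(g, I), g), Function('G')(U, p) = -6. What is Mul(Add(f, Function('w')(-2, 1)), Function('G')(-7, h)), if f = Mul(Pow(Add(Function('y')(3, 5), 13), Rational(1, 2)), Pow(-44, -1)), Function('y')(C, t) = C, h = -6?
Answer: Rational(204, 11) ≈ 18.545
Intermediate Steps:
Function('w')(g, I) = Add(I, Mul(2, g)) (Function('w')(g, I) = Add(Add(I, g), g) = Add(I, Mul(2, g)))
f = Rational(-1, 11) (f = Mul(Pow(Add(3, 13), Rational(1, 2)), Pow(-44, -1)) = Mul(Pow(16, Rational(1, 2)), Rational(-1, 44)) = Mul(4, Rational(-1, 44)) = Rational(-1, 11) ≈ -0.090909)
Mul(Add(f, Function('w')(-2, 1)), Function('G')(-7, h)) = Mul(Add(Rational(-1, 11), Add(1, Mul(2, -2))), -6) = Mul(Add(Rational(-1, 11), Add(1, -4)), -6) = Mul(Add(Rational(-1, 11), -3), -6) = Mul(Rational(-34, 11), -6) = Rational(204, 11)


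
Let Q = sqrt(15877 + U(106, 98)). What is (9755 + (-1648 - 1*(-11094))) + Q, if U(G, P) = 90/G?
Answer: 19201 + 7*sqrt(910222)/53 ≈ 19327.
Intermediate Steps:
Q = 7*sqrt(910222)/53 (Q = sqrt(15877 + 90/106) = sqrt(15877 + 90*(1/106)) = sqrt(15877 + 45/53) = sqrt(841526/53) = 7*sqrt(910222)/53 ≈ 126.01)
(9755 + (-1648 - 1*(-11094))) + Q = (9755 + (-1648 - 1*(-11094))) + 7*sqrt(910222)/53 = (9755 + (-1648 + 11094)) + 7*sqrt(910222)/53 = (9755 + 9446) + 7*sqrt(910222)/53 = 19201 + 7*sqrt(910222)/53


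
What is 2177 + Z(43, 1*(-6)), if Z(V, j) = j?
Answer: 2171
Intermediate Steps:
2177 + Z(43, 1*(-6)) = 2177 + 1*(-6) = 2177 - 6 = 2171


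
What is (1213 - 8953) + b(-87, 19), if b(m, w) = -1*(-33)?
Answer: -7707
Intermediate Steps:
b(m, w) = 33
(1213 - 8953) + b(-87, 19) = (1213 - 8953) + 33 = -7740 + 33 = -7707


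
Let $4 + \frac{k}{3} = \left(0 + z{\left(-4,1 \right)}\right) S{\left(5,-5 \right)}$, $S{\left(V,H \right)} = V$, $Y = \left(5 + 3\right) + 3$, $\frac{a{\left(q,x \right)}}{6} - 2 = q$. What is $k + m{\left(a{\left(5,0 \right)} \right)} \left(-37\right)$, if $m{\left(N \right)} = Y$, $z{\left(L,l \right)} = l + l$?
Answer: $-389$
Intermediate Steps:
$z{\left(L,l \right)} = 2 l$
$a{\left(q,x \right)} = 12 + 6 q$
$Y = 11$ ($Y = 8 + 3 = 11$)
$m{\left(N \right)} = 11$
$k = 18$ ($k = -12 + 3 \left(0 + 2 \cdot 1\right) 5 = -12 + 3 \left(0 + 2\right) 5 = -12 + 3 \cdot 2 \cdot 5 = -12 + 3 \cdot 10 = -12 + 30 = 18$)
$k + m{\left(a{\left(5,0 \right)} \right)} \left(-37\right) = 18 + 11 \left(-37\right) = 18 - 407 = -389$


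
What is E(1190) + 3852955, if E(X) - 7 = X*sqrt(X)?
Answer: 3852962 + 1190*sqrt(1190) ≈ 3.8940e+6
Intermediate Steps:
E(X) = 7 + X**(3/2) (E(X) = 7 + X*sqrt(X) = 7 + X**(3/2))
E(1190) + 3852955 = (7 + 1190**(3/2)) + 3852955 = (7 + 1190*sqrt(1190)) + 3852955 = 3852962 + 1190*sqrt(1190)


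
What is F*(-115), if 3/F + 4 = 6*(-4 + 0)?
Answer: 345/28 ≈ 12.321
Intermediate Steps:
F = -3/28 (F = 3/(-4 + 6*(-4 + 0)) = 3/(-4 + 6*(-4)) = 3/(-4 - 24) = 3/(-28) = 3*(-1/28) = -3/28 ≈ -0.10714)
F*(-115) = -3/28*(-115) = 345/28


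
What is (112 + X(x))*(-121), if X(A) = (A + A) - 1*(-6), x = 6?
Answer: -15730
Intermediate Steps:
X(A) = 6 + 2*A (X(A) = 2*A + 6 = 6 + 2*A)
(112 + X(x))*(-121) = (112 + (6 + 2*6))*(-121) = (112 + (6 + 12))*(-121) = (112 + 18)*(-121) = 130*(-121) = -15730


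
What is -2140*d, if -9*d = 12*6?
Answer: 17120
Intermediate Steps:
d = -8 (d = -4*6/3 = -⅑*72 = -8)
-2140*d = -2140*(-8) = 17120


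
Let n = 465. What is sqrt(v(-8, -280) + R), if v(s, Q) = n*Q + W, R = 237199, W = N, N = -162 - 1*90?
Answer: sqrt(106747) ≈ 326.72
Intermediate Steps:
N = -252 (N = -162 - 90 = -252)
W = -252
v(s, Q) = -252 + 465*Q (v(s, Q) = 465*Q - 252 = -252 + 465*Q)
sqrt(v(-8, -280) + R) = sqrt((-252 + 465*(-280)) + 237199) = sqrt((-252 - 130200) + 237199) = sqrt(-130452 + 237199) = sqrt(106747)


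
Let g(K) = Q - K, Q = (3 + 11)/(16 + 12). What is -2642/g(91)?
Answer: 5284/181 ≈ 29.193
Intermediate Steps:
Q = ½ (Q = 14/28 = 14*(1/28) = ½ ≈ 0.50000)
g(K) = ½ - K
-2642/g(91) = -2642/(½ - 1*91) = -2642/(½ - 91) = -2642/(-181/2) = -2642*(-2/181) = 5284/181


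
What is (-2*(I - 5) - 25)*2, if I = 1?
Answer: -34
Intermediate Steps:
(-2*(I - 5) - 25)*2 = (-2*(1 - 5) - 25)*2 = (-2*(-4) - 25)*2 = (8 - 25)*2 = -17*2 = -34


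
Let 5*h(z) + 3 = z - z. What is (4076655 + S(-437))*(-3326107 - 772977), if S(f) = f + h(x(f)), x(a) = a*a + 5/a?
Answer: -83543787624308/5 ≈ -1.6709e+13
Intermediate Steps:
x(a) = a² + 5/a
h(z) = -⅗ (h(z) = -⅗ + (z - z)/5 = -⅗ + (⅕)*0 = -⅗ + 0 = -⅗)
S(f) = -⅗ + f (S(f) = f - ⅗ = -⅗ + f)
(4076655 + S(-437))*(-3326107 - 772977) = (4076655 + (-⅗ - 437))*(-3326107 - 772977) = (4076655 - 2188/5)*(-4099084) = (20381087/5)*(-4099084) = -83543787624308/5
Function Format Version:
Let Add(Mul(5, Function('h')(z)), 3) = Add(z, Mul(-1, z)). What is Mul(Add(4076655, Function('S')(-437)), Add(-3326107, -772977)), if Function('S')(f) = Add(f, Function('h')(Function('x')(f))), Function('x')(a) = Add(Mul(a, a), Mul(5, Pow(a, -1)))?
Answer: Rational(-83543787624308, 5) ≈ -1.6709e+13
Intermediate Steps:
Function('x')(a) = Add(Pow(a, 2), Mul(5, Pow(a, -1)))
Function('h')(z) = Rational(-3, 5) (Function('h')(z) = Add(Rational(-3, 5), Mul(Rational(1, 5), Add(z, Mul(-1, z)))) = Add(Rational(-3, 5), Mul(Rational(1, 5), 0)) = Add(Rational(-3, 5), 0) = Rational(-3, 5))
Function('S')(f) = Add(Rational(-3, 5), f) (Function('S')(f) = Add(f, Rational(-3, 5)) = Add(Rational(-3, 5), f))
Mul(Add(4076655, Function('S')(-437)), Add(-3326107, -772977)) = Mul(Add(4076655, Add(Rational(-3, 5), -437)), Add(-3326107, -772977)) = Mul(Add(4076655, Rational(-2188, 5)), -4099084) = Mul(Rational(20381087, 5), -4099084) = Rational(-83543787624308, 5)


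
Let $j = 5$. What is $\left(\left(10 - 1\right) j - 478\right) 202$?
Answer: $-87466$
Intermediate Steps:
$\left(\left(10 - 1\right) j - 478\right) 202 = \left(\left(10 - 1\right) 5 - 478\right) 202 = \left(9 \cdot 5 - 478\right) 202 = \left(45 - 478\right) 202 = \left(-433\right) 202 = -87466$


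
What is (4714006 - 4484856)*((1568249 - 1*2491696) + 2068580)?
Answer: 262407226950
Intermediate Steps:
(4714006 - 4484856)*((1568249 - 1*2491696) + 2068580) = 229150*((1568249 - 2491696) + 2068580) = 229150*(-923447 + 2068580) = 229150*1145133 = 262407226950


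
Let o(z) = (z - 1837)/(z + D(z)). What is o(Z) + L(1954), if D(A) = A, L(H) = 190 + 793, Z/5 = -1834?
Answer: 18039227/18340 ≈ 983.60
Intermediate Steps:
Z = -9170 (Z = 5*(-1834) = -9170)
L(H) = 983
o(z) = (-1837 + z)/(2*z) (o(z) = (z - 1837)/(z + z) = (-1837 + z)/((2*z)) = (-1837 + z)*(1/(2*z)) = (-1837 + z)/(2*z))
o(Z) + L(1954) = (½)*(-1837 - 9170)/(-9170) + 983 = (½)*(-1/9170)*(-11007) + 983 = 11007/18340 + 983 = 18039227/18340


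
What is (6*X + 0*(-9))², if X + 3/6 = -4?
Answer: 729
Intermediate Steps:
X = -9/2 (X = -½ - 4 = -9/2 ≈ -4.5000)
(6*X + 0*(-9))² = (6*(-9/2) + 0*(-9))² = (-27 + 0)² = (-27)² = 729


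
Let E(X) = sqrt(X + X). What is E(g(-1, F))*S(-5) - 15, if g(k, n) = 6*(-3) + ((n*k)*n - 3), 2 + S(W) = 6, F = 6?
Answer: -15 + 4*I*sqrt(114) ≈ -15.0 + 42.708*I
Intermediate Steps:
S(W) = 4 (S(W) = -2 + 6 = 4)
g(k, n) = -21 + k*n**2 (g(k, n) = -18 + ((k*n)*n - 3) = -18 + (k*n**2 - 3) = -18 + (-3 + k*n**2) = -21 + k*n**2)
E(X) = sqrt(2)*sqrt(X) (E(X) = sqrt(2*X) = sqrt(2)*sqrt(X))
E(g(-1, F))*S(-5) - 15 = (sqrt(2)*sqrt(-21 - 1*6**2))*4 - 15 = (sqrt(2)*sqrt(-21 - 1*36))*4 - 15 = (sqrt(2)*sqrt(-21 - 36))*4 - 15 = (sqrt(2)*sqrt(-57))*4 - 15 = (sqrt(2)*(I*sqrt(57)))*4 - 15 = (I*sqrt(114))*4 - 15 = 4*I*sqrt(114) - 15 = -15 + 4*I*sqrt(114)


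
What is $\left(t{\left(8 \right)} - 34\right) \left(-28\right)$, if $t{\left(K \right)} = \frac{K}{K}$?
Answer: $924$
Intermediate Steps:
$t{\left(K \right)} = 1$
$\left(t{\left(8 \right)} - 34\right) \left(-28\right) = \left(1 - 34\right) \left(-28\right) = \left(-33\right) \left(-28\right) = 924$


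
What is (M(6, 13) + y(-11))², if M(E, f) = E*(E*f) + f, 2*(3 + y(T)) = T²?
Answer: 1159929/4 ≈ 2.8998e+5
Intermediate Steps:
y(T) = -3 + T²/2
M(E, f) = f + f*E² (M(E, f) = f*E² + f = f + f*E²)
(M(6, 13) + y(-11))² = (13*(1 + 6²) + (-3 + (½)*(-11)²))² = (13*(1 + 36) + (-3 + (½)*121))² = (13*37 + (-3 + 121/2))² = (481 + 115/2)² = (1077/2)² = 1159929/4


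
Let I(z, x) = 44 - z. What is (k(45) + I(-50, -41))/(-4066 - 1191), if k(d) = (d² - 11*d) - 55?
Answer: -1569/5257 ≈ -0.29846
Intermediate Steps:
k(d) = -55 + d² - 11*d
(k(45) + I(-50, -41))/(-4066 - 1191) = ((-55 + 45² - 11*45) + (44 - 1*(-50)))/(-4066 - 1191) = ((-55 + 2025 - 495) + (44 + 50))/(-5257) = (1475 + 94)*(-1/5257) = 1569*(-1/5257) = -1569/5257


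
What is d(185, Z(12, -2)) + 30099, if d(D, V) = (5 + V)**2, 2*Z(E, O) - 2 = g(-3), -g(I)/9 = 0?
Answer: 30135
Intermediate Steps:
g(I) = 0 (g(I) = -9*0 = 0)
Z(E, O) = 1 (Z(E, O) = 1 + (1/2)*0 = 1 + 0 = 1)
d(185, Z(12, -2)) + 30099 = (5 + 1)**2 + 30099 = 6**2 + 30099 = 36 + 30099 = 30135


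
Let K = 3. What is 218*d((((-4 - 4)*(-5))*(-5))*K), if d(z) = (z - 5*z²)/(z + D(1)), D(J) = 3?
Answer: 130843600/199 ≈ 6.5751e+5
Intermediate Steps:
d(z) = (z - 5*z²)/(3 + z) (d(z) = (z - 5*z²)/(z + 3) = (z - 5*z²)/(3 + z))
218*d((((-4 - 4)*(-5))*(-5))*K) = 218*(((((-4 - 4)*(-5))*(-5))*3)*(1 - 5*((-4 - 4)*(-5))*(-5)*3)/(3 + (((-4 - 4)*(-5))*(-5))*3)) = 218*(((-8*(-5)*(-5))*3)*(1 - 5*-8*(-5)*(-5)*3)/(3 + (-8*(-5)*(-5))*3)) = 218*(((40*(-5))*3)*(1 - 5*40*(-5)*3)/(3 + (40*(-5))*3)) = 218*((-200*3)*(1 - (-1000)*3)/(3 - 200*3)) = 218*(-600*(1 - 5*(-600))/(3 - 600)) = 218*(-600*(1 + 3000)/(-597)) = 218*(-600*(-1/597)*3001) = 218*(600200/199) = 130843600/199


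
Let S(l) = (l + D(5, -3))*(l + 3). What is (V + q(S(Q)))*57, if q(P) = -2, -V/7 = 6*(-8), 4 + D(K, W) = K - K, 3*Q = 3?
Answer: 19038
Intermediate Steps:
Q = 1 (Q = (1/3)*3 = 1)
D(K, W) = -4 (D(K, W) = -4 + (K - K) = -4 + 0 = -4)
V = 336 (V = -42*(-8) = -7*(-48) = 336)
S(l) = (-4 + l)*(3 + l) (S(l) = (l - 4)*(l + 3) = (-4 + l)*(3 + l))
(V + q(S(Q)))*57 = (336 - 2)*57 = 334*57 = 19038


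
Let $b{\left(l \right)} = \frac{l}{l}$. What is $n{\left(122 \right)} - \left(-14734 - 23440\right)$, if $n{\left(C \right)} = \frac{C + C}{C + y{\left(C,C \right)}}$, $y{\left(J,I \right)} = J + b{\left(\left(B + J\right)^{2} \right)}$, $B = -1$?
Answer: $\frac{9352874}{245} \approx 38175.0$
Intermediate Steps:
$b{\left(l \right)} = 1$
$y{\left(J,I \right)} = 1 + J$ ($y{\left(J,I \right)} = J + 1 = 1 + J$)
$n{\left(C \right)} = \frac{2 C}{1 + 2 C}$ ($n{\left(C \right)} = \frac{C + C}{C + \left(1 + C\right)} = \frac{2 C}{1 + 2 C}$)
$n{\left(122 \right)} - \left(-14734 - 23440\right) = 2 \cdot 122 \frac{1}{1 + 2 \cdot 122} - \left(-14734 - 23440\right) = 2 \cdot 122 \frac{1}{1 + 244} - -38174 = 2 \cdot 122 \cdot \frac{1}{245} + 38174 = \frac{244}{245} + 38174 = \frac{9352874}{245}$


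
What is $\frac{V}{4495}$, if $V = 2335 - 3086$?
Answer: $- \frac{751}{4495} \approx -0.16707$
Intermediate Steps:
$V = -751$ ($V = 2335 - 3086 = -751$)
$\frac{V}{4495} = - \frac{751}{4495}$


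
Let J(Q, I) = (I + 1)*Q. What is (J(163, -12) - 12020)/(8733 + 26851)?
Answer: -13813/35584 ≈ -0.38818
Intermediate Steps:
J(Q, I) = Q*(1 + I) (J(Q, I) = (1 + I)*Q = Q*(1 + I))
(J(163, -12) - 12020)/(8733 + 26851) = (163*(1 - 12) - 12020)/(8733 + 26851) = (163*(-11) - 12020)/35584 = (-1793 - 12020)*(1/35584) = -13813*1/35584 = -13813/35584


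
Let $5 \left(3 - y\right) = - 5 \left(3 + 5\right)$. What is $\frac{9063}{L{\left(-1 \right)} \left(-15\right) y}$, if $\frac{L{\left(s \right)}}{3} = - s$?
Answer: $- \frac{1007}{55} \approx -18.309$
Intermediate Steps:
$L{\left(s \right)} = - 3 s$ ($L{\left(s \right)} = 3 \left(- s\right) = - 3 s$)
$y = 11$ ($y = 3 - \frac{\left(-5\right) \left(3 + 5\right)}{5} = 3 - \frac{\left(-5\right) 8}{5} = 3 - -8 = 3 + 8 = 11$)
$\frac{9063}{L{\left(-1 \right)} \left(-15\right) y} = \frac{9063}{\left(-3\right) \left(-1\right) \left(-15\right) 11} = \frac{9063}{3 \left(-15\right) 11} = \frac{9063}{\left(-45\right) 11} = \frac{9063}{-495} = 9063 \left(- \frac{1}{495}\right) = - \frac{1007}{55}$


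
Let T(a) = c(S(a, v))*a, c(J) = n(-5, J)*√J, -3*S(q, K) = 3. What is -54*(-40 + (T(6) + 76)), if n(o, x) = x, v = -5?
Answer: -1944 + 324*I ≈ -1944.0 + 324.0*I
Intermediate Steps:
S(q, K) = -1 (S(q, K) = -⅓*3 = -1)
c(J) = J^(3/2) (c(J) = J*√J = J^(3/2))
T(a) = -I*a (T(a) = (-1)^(3/2)*a = (-I)*a = -I*a)
-54*(-40 + (T(6) + 76)) = -54*(-40 + (-1*I*6 + 76)) = -54*(-40 + (-6*I + 76)) = -54*(-40 + (76 - 6*I)) = -54*(36 - 6*I) = -1944 + 324*I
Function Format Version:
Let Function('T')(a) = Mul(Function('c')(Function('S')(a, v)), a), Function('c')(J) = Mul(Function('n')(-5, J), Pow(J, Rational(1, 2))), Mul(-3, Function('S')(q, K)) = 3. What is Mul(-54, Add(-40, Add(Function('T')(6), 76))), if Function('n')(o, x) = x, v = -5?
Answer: Add(-1944, Mul(324, I)) ≈ Add(-1944.0, Mul(324.00, I))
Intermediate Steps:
Function('S')(q, K) = -1 (Function('S')(q, K) = Mul(Rational(-1, 3), 3) = -1)
Function('c')(J) = Pow(J, Rational(3, 2)) (Function('c')(J) = Mul(J, Pow(J, Rational(1, 2))) = Pow(J, Rational(3, 2)))
Function('T')(a) = Mul(-1, I, a) (Function('T')(a) = Mul(Pow(-1, Rational(3, 2)), a) = Mul(Mul(-1, I), a) = Mul(-1, I, a))
Mul(-54, Add(-40, Add(Function('T')(6), 76))) = Mul(-54, Add(-40, Add(Mul(-1, I, 6), 76))) = Mul(-54, Add(-40, Add(Mul(-6, I), 76))) = Mul(-54, Add(-40, Add(76, Mul(-6, I)))) = Mul(-54, Add(36, Mul(-6, I))) = Add(-1944, Mul(324, I))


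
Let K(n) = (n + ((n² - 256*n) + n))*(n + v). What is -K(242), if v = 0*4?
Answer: 702768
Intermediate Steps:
v = 0
K(n) = n*(n² - 254*n) (K(n) = (n + ((n² - 256*n) + n))*(n + 0) = (n + (n² - 255*n))*n = (n² - 254*n)*n = n*(n² - 254*n))
-K(242) = -242²*(-254 + 242) = -58564*(-12) = -1*(-702768) = 702768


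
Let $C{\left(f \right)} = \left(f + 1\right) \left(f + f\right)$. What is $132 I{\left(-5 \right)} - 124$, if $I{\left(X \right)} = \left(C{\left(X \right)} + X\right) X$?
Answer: $-23224$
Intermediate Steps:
$C{\left(f \right)} = 2 f \left(1 + f\right)$ ($C{\left(f \right)} = \left(1 + f\right) 2 f = 2 f \left(1 + f\right)$)
$I{\left(X \right)} = X \left(X + 2 X \left(1 + X\right)\right)$ ($I{\left(X \right)} = \left(2 X \left(1 + X\right) + X\right) X = \left(X + 2 X \left(1 + X\right)\right) X = X \left(X + 2 X \left(1 + X\right)\right)$)
$132 I{\left(-5 \right)} - 124 = 132 \left(-5\right)^{2} \left(3 + 2 \left(-5\right)\right) - 124 = 132 \cdot 25 \left(3 - 10\right) - 124 = 132 \cdot 25 \left(-7\right) - 124 = 132 \left(-175\right) - 124 = -23100 - 124 = -23224$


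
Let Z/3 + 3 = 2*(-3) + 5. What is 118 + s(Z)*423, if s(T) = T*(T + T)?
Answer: 121942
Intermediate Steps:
Z = -12 (Z = -9 + 3*(2*(-3) + 5) = -9 + 3*(-6 + 5) = -9 + 3*(-1) = -9 - 3 = -12)
s(T) = 2*T² (s(T) = T*(2*T) = 2*T²)
118 + s(Z)*423 = 118 + (2*(-12)²)*423 = 118 + (2*144)*423 = 118 + 288*423 = 118 + 121824 = 121942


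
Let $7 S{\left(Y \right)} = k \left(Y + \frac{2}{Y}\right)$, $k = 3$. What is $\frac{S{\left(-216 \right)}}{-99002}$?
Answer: $\frac{23329}{24948504} \approx 0.00093509$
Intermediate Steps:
$S{\left(Y \right)} = \frac{3 Y}{7} + \frac{6}{7 Y}$ ($S{\left(Y \right)} = \frac{3 \left(Y + \frac{2}{Y}\right)}{7} = \frac{3 Y + \frac{6}{Y}}{7} = \frac{3 Y}{7} + \frac{6}{7 Y}$)
$\frac{S{\left(-216 \right)}}{-99002} = \frac{\frac{3}{7} \frac{1}{-216} \left(2 + \left(-216\right)^{2}\right)}{-99002} = \frac{3}{7} \left(- \frac{1}{216}\right) \left(2 + 46656\right) \left(- \frac{1}{99002}\right) = \frac{3}{7} \left(- \frac{1}{216}\right) 46658 \left(- \frac{1}{99002}\right) = \left(- \frac{23329}{252}\right) \left(- \frac{1}{99002}\right) = \frac{23329}{24948504}$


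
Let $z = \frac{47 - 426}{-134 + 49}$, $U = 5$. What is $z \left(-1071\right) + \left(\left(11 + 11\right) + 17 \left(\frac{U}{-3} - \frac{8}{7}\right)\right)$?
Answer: $- \frac{504122}{105} \approx -4801.2$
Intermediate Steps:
$z = \frac{379}{85}$ ($z = - \frac{379}{-85} = \left(-379\right) \left(- \frac{1}{85}\right) = \frac{379}{85} \approx 4.4588$)
$z \left(-1071\right) + \left(\left(11 + 11\right) + 17 \left(\frac{U}{-3} - \frac{8}{7}\right)\right) = \frac{379}{85} \left(-1071\right) + \left(\left(11 + 11\right) + 17 \left(\frac{5}{-3} - \frac{8}{7}\right)\right) = - \frac{23877}{5} + \left(22 + 17 \left(5 \left(- \frac{1}{3}\right) - \frac{8}{7}\right)\right) = - \frac{23877}{5} + \left(22 + 17 \left(- \frac{5}{3} - \frac{8}{7}\right)\right) = - \frac{23877}{5} + \left(22 + 17 \left(- \frac{59}{21}\right)\right) = - \frac{23877}{5} + \left(22 - \frac{1003}{21}\right) = - \frac{23877}{5} - \frac{541}{21} = - \frac{504122}{105}$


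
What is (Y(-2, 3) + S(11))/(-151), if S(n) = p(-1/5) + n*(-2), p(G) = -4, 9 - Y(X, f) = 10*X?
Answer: -3/151 ≈ -0.019868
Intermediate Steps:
Y(X, f) = 9 - 10*X
S(n) = -4 - 2*n (S(n) = -4 + n*(-2) = -4 - 2*n)
(Y(-2, 3) + S(11))/(-151) = ((9 - 10*(-2)) + (-4 - 2*11))/(-151) = ((9 + 20) + (-4 - 22))*(-1/151) = (29 - 26)*(-1/151) = 3*(-1/151) = -3/151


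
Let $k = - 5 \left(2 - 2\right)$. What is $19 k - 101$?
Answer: $-101$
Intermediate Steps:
$k = 0$ ($k = \left(-5\right) 0 = 0$)
$19 k - 101 = 19 \cdot 0 - 101 = 0 - 101 = -101$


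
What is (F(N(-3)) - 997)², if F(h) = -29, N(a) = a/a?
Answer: 1052676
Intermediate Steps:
N(a) = 1
(F(N(-3)) - 997)² = (-29 - 997)² = (-1026)² = 1052676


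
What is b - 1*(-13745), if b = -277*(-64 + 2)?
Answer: 30919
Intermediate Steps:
b = 17174 (b = -277*(-62) = 17174)
b - 1*(-13745) = 17174 - 1*(-13745) = 17174 + 13745 = 30919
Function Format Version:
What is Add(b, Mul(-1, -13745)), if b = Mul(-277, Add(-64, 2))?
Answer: 30919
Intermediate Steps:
b = 17174 (b = Mul(-277, -62) = 17174)
Add(b, Mul(-1, -13745)) = Add(17174, Mul(-1, -13745)) = Add(17174, 13745) = 30919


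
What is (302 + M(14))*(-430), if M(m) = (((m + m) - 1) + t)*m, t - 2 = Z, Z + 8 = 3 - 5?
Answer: -244240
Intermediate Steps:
Z = -10 (Z = -8 + (3 - 5) = -8 - 2 = -10)
t = -8 (t = 2 - 10 = -8)
M(m) = m*(-9 + 2*m) (M(m) = (((m + m) - 1) - 8)*m = ((2*m - 1) - 8)*m = ((-1 + 2*m) - 8)*m = (-9 + 2*m)*m = m*(-9 + 2*m))
(302 + M(14))*(-430) = (302 + 14*(-9 + 2*14))*(-430) = (302 + 14*(-9 + 28))*(-430) = (302 + 14*19)*(-430) = (302 + 266)*(-430) = 568*(-430) = -244240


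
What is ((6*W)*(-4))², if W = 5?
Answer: 14400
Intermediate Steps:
((6*W)*(-4))² = ((6*5)*(-4))² = (30*(-4))² = (-120)² = 14400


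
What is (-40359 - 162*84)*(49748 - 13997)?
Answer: -1929374217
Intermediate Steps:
(-40359 - 162*84)*(49748 - 13997) = (-40359 - 13608)*35751 = -53967*35751 = -1929374217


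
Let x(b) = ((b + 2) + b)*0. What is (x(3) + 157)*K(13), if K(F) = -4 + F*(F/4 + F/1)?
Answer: 130153/4 ≈ 32538.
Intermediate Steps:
K(F) = -4 + 5*F²/4 (K(F) = -4 + F*(F*(¼) + F*1) = -4 + F*(F/4 + F) = -4 + F*(5*F/4) = -4 + 5*F²/4)
x(b) = 0 (x(b) = ((2 + b) + b)*0 = (2 + 2*b)*0 = 0)
(x(3) + 157)*K(13) = (0 + 157)*(-4 + (5/4)*13²) = 157*(-4 + (5/4)*169) = 157*(-4 + 845/4) = 157*(829/4) = 130153/4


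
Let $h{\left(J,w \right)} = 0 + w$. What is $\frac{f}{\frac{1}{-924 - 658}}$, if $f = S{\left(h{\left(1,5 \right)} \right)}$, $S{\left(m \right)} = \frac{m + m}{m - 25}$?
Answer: $791$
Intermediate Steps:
$h{\left(J,w \right)} = w$
$S{\left(m \right)} = \frac{2 m}{-25 + m}$
$f = - \frac{1}{2}$ ($f = 2 \cdot 5 \frac{1}{-25 + 5} = 2 \cdot 5 \frac{1}{-20} = 2 \cdot 5 \left(- \frac{1}{20}\right) = - \frac{1}{2} \approx -0.5$)
$\frac{f}{\frac{1}{-924 - 658}} = - \frac{1}{2 \frac{1}{-924 - 658}} = - \frac{1}{2 \frac{1}{-1582}} = - \frac{1}{2 \left(- \frac{1}{1582}\right)} = \left(- \frac{1}{2}\right) \left(-1582\right) = 791$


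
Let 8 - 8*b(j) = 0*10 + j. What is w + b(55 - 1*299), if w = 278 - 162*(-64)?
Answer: 21355/2 ≈ 10678.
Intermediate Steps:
b(j) = 1 - j/8 (b(j) = 1 - (0*10 + j)/8 = 1 - (0 + j)/8 = 1 - j/8)
w = 10646 (w = 278 + 10368 = 10646)
w + b(55 - 1*299) = 10646 + (1 - (55 - 1*299)/8) = 10646 + (1 - (55 - 299)/8) = 10646 + (1 - 1/8*(-244)) = 10646 + (1 + 61/2) = 10646 + 63/2 = 21355/2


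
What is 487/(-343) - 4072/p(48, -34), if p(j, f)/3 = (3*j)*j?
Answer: -1436891/889056 ≈ -1.6162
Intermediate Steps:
p(j, f) = 9*j**2 (p(j, f) = 3*((3*j)*j) = 3*(3*j**2) = 9*j**2)
487/(-343) - 4072/p(48, -34) = 487/(-343) - 4072/(9*48**2) = 487*(-1/343) - 4072/(9*2304) = -487/343 - 4072/20736 = -487/343 - 4072*1/20736 = -487/343 - 509/2592 = -1436891/889056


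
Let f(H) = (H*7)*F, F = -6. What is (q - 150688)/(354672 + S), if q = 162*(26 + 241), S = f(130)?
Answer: -53717/174606 ≈ -0.30765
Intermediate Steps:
f(H) = -42*H (f(H) = (H*7)*(-6) = (7*H)*(-6) = -42*H)
S = -5460 (S = -42*130 = -5460)
q = 43254 (q = 162*267 = 43254)
(q - 150688)/(354672 + S) = (43254 - 150688)/(354672 - 5460) = -107434/349212 = -107434*1/349212 = -53717/174606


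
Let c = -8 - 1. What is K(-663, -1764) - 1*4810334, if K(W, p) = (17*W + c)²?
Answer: 122428066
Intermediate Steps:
c = -9
K(W, p) = (-9 + 17*W)² (K(W, p) = (17*W - 9)² = (-9 + 17*W)²)
K(-663, -1764) - 1*4810334 = (-9 + 17*(-663))² - 1*4810334 = (-9 - 11271)² - 4810334 = (-11280)² - 4810334 = 127238400 - 4810334 = 122428066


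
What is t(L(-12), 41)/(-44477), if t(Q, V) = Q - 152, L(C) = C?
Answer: 164/44477 ≈ 0.0036873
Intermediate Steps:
t(Q, V) = -152 + Q
t(L(-12), 41)/(-44477) = (-152 - 12)/(-44477) = -164*(-1/44477) = 164/44477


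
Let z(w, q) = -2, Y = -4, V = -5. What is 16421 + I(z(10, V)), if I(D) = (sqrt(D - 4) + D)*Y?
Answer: 16429 - 4*I*sqrt(6) ≈ 16429.0 - 9.798*I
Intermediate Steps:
I(D) = -4*D - 4*sqrt(-4 + D) (I(D) = (sqrt(D - 4) + D)*(-4) = (sqrt(-4 + D) + D)*(-4) = (D + sqrt(-4 + D))*(-4) = -4*D - 4*sqrt(-4 + D))
16421 + I(z(10, V)) = 16421 + (-4*(-2) - 4*sqrt(-4 - 2)) = 16421 + (8 - 4*I*sqrt(6)) = 16429 - 4*I*sqrt(6)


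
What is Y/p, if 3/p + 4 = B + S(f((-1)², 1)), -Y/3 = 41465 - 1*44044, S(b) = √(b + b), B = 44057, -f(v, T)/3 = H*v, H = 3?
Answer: 113612687 + 7737*I*√2 ≈ 1.1361e+8 + 10942.0*I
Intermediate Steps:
f(v, T) = -9*v
S(b) = √2*√b (S(b) = √(2*b) = √2*√b)
Y = 7737 (Y = -3*(41465 - 1*44044) = -3*(41465 - 44044) = -3*(-2579) = 7737)
p = 3/(44053 + 3*I*√2) (p = 3/(-4 + (44057 + √2*√(-9*(-1)²))) = 3/(-4 + (44057 + √2*√(-9*1))) = 3/(-4 + (44057 + √2*√(-9))) = 3/(-4 + (44057 + √2*(3*I))) = 3/(-4 + (44057 + 3*I*√2)) = 3/(44053 + 3*I*√2) ≈ 6.81e-5 - 6.5585e-9*I)
Y/p = 7737/(132159/1940666827 - 9*I*√2/1940666827)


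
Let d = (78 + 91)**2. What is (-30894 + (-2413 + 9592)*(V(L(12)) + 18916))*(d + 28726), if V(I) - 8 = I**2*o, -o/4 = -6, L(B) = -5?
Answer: 8027736269874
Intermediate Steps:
d = 28561 (d = 169**2 = 28561)
o = 24 (o = -4*(-6) = 24)
V(I) = 8 + 24*I**2 (V(I) = 8 + I**2*24 = 8 + 24*I**2)
(-30894 + (-2413 + 9592)*(V(L(12)) + 18916))*(d + 28726) = (-30894 + (-2413 + 9592)*((8 + 24*(-5)**2) + 18916))*(28561 + 28726) = (-30894 + 7179*((8 + 24*25) + 18916))*57287 = (-30894 + 7179*((8 + 600) + 18916))*57287 = (-30894 + 7179*(608 + 18916))*57287 = (-30894 + 7179*19524)*57287 = (-30894 + 140162796)*57287 = 140131902*57287 = 8027736269874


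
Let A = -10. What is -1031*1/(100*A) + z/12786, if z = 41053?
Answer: 27117683/6393000 ≈ 4.2418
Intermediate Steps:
-1031*1/(100*A) + z/12786 = -1031/((-10*100)) + 41053/12786 = -1031/(-1000) + 41053*(1/12786) = -1031*(-1/1000) + 41053/12786 = 1031/1000 + 41053/12786 = 27117683/6393000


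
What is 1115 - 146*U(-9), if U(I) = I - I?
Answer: 1115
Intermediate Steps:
U(I) = 0
1115 - 146*U(-9) = 1115 - 146*0 = 1115 + 0 = 1115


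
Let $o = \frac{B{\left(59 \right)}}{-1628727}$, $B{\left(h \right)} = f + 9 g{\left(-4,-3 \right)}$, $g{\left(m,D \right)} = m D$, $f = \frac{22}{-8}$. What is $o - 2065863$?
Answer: $- \frac{13458907386025}{6514908} \approx -2.0659 \cdot 10^{6}$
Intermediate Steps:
$f = - \frac{11}{4}$ ($f = 22 \left(- \frac{1}{8}\right) = - \frac{11}{4} \approx -2.75$)
$g{\left(m,D \right)} = D m$
$B{\left(h \right)} = \frac{421}{4}$ ($B{\left(h \right)} = - \frac{11}{4} + 9 \left(\left(-3\right) \left(-4\right)\right) = - \frac{11}{4} + 9 \cdot 12 = - \frac{11}{4} + 108 = \frac{421}{4}$)
$o = - \frac{421}{6514908}$ ($o = \frac{421}{4 \left(-1628727\right)} = \frac{421}{4} \left(- \frac{1}{1628727}\right) = - \frac{421}{6514908} \approx -6.4621 \cdot 10^{-5}$)
$o - 2065863 = - \frac{421}{6514908} - 2065863 = - \frac{13458907386025}{6514908}$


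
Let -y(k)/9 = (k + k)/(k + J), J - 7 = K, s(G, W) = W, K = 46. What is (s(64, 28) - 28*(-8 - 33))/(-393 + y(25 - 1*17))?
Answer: -23912/8039 ≈ -2.9745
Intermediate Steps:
J = 53 (J = 7 + 46 = 53)
y(k) = -18*k/(53 + k) (y(k) = -9*(k + k)/(k + 53) = -9*2*k/(53 + k) = -18*k/(53 + k))
(s(64, 28) - 28*(-8 - 33))/(-393 + y(25 - 1*17)) = (28 - 28*(-8 - 33))/(-393 - 18*(25 - 1*17)/(53 + (25 - 1*17))) = (28 - 28*(-41))/(-393 - 18*(25 - 17)/(53 + (25 - 17))) = (28 + 1148)/(-393 - 18*8/(53 + 8)) = 1176/(-393 - 18*8/61) = 1176/(-393 - 18*8*1/61) = 1176/(-393 - 144/61) = 1176/(-24117/61) = 1176*(-61/24117) = -23912/8039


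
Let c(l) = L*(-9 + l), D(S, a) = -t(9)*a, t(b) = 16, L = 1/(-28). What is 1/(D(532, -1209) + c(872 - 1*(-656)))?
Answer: 4/77159 ≈ 5.1841e-5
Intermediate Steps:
L = -1/28 ≈ -0.035714
D(S, a) = -16*a
c(l) = 9/28 - l/28 (c(l) = -(-9 + l)/28 = 9/28 - l/28)
1/(D(532, -1209) + c(872 - 1*(-656))) = 1/(-16*(-1209) + (9/28 - (872 - 1*(-656))/28)) = 1/(19344 + (9/28 - (872 + 656)/28)) = 1/(19344 + (9/28 - 1/28*1528)) = 1/(19344 + (9/28 - 382/7)) = 1/(19344 - 217/4) = 1/(77159/4) = 4/77159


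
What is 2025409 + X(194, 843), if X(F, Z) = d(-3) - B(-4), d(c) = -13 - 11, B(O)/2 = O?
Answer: 2025393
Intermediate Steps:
B(O) = 2*O
d(c) = -24
X(F, Z) = -16 (X(F, Z) = -24 - 2*(-4) = -24 - 1*(-8) = -24 + 8 = -16)
2025409 + X(194, 843) = 2025409 - 16 = 2025393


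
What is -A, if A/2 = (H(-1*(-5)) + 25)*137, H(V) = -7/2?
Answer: -5891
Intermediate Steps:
H(V) = -7/2 (H(V) = -7*½ = -7/2)
A = 5891 (A = 2*((-7/2 + 25)*137) = 2*((43/2)*137) = 2*(5891/2) = 5891)
-A = -1*5891 = -5891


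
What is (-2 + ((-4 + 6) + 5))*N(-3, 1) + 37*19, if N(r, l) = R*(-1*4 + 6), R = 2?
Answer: 723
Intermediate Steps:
N(r, l) = 4 (N(r, l) = 2*(-1*4 + 6) = 2*(-4 + 6) = 2*2 = 4)
(-2 + ((-4 + 6) + 5))*N(-3, 1) + 37*19 = (-2 + ((-4 + 6) + 5))*4 + 37*19 = (-2 + (2 + 5))*4 + 703 = (-2 + 7)*4 + 703 = 5*4 + 703 = 20 + 703 = 723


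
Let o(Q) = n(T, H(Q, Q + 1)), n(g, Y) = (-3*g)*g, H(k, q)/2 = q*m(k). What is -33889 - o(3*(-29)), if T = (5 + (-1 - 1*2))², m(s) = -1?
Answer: -33841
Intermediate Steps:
H(k, q) = -2*q (H(k, q) = 2*(q*(-1)) = 2*(-q) = -2*q)
T = 4 (T = (5 + (-1 - 2))² = (5 - 3)² = 2² = 4)
n(g, Y) = -3*g²
o(Q) = -48 (o(Q) = -3*4² = -3*16 = -48)
-33889 - o(3*(-29)) = -33889 - 1*(-48) = -33889 + 48 = -33841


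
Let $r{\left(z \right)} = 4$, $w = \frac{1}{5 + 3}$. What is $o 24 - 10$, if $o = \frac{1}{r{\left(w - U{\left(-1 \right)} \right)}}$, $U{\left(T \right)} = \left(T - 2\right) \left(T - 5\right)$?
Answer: $-4$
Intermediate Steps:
$U{\left(T \right)} = \left(-5 + T\right) \left(-2 + T\right)$ ($U{\left(T \right)} = \left(-2 + T\right) \left(-5 + T\right) = \left(-5 + T\right) \left(-2 + T\right)$)
$w = \frac{1}{8} \approx 0.125$
$o = \frac{1}{4} \approx 0.25$
$o 24 - 10 = \frac{1}{4} \cdot 24 - 10 = 6 - 10 = -4$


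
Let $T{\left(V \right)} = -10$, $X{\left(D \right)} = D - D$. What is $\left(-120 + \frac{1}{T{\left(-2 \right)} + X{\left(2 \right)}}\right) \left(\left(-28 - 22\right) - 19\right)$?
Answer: $\frac{82869}{10} \approx 8286.9$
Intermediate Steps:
$X{\left(D \right)} = 0$
$\left(-120 + \frac{1}{T{\left(-2 \right)} + X{\left(2 \right)}}\right) \left(\left(-28 - 22\right) - 19\right) = \left(-120 + \frac{1}{-10 + 0}\right) \left(\left(-28 - 22\right) - 19\right) = \left(-120 + \frac{1}{-10}\right) \left(-50 - 19\right) = \left(-120 - \frac{1}{10}\right) \left(-69\right) = \left(- \frac{1201}{10}\right) \left(-69\right) = \frac{82869}{10}$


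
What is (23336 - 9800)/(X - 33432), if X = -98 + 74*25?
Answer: -47/110 ≈ -0.42727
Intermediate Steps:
X = 1752 (X = -98 + 1850 = 1752)
(23336 - 9800)/(X - 33432) = (23336 - 9800)/(1752 - 33432) = 13536/(-31680) = 13536*(-1/31680) = -47/110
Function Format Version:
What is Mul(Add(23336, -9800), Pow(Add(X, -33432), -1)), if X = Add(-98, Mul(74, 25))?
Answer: Rational(-47, 110) ≈ -0.42727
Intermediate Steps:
X = 1752 (X = Add(-98, 1850) = 1752)
Mul(Add(23336, -9800), Pow(Add(X, -33432), -1)) = Mul(Add(23336, -9800), Pow(Add(1752, -33432), -1)) = Mul(13536, Pow(-31680, -1)) = Mul(13536, Rational(-1, 31680)) = Rational(-47, 110)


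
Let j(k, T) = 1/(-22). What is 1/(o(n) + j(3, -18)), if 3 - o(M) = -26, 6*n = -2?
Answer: 22/637 ≈ 0.034537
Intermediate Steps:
j(k, T) = -1/22
n = -1/3 (n = (1/6)*(-2) = -1/3 ≈ -0.33333)
o(M) = 29 (o(M) = 3 - 1*(-26) = 3 + 26 = 29)
1/(o(n) + j(3, -18)) = 1/(29 - 1/22) = 1/(637/22) = 22/637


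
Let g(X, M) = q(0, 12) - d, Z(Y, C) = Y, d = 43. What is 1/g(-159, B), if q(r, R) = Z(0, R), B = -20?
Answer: -1/43 ≈ -0.023256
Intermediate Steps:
q(r, R) = 0
g(X, M) = -43 (g(X, M) = 0 - 1*43 = 0 - 43 = -43)
1/g(-159, B) = 1/(-43) = -1/43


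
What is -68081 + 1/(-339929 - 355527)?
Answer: -47347339937/695456 ≈ -68081.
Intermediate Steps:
-68081 + 1/(-339929 - 355527) = -68081 + 1/(-695456) = -68081 - 1/695456 = -47347339937/695456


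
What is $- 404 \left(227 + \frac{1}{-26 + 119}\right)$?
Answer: $- \frac{8529248}{93} \approx -91712.0$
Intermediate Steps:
$- 404 \left(227 + \frac{1}{-26 + 119}\right) = - 404 \left(227 + \frac{1}{93}\right) = \left(-404\right) \frac{21112}{93} = - \frac{8529248}{93}$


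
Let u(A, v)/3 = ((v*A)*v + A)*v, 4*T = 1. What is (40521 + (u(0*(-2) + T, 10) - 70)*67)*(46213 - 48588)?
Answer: -411271625/2 ≈ -2.0564e+8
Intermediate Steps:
T = ¼ (T = (¼)*1 = ¼ ≈ 0.25000)
u(A, v) = 3*v*(A + A*v²) (u(A, v) = 3*(((v*A)*v + A)*v) = 3*(((A*v)*v + A)*v) = 3*((A*v² + A)*v) = 3*((A + A*v²)*v) = 3*(v*(A + A*v²)) = 3*v*(A + A*v²))
(40521 + (u(0*(-2) + T, 10) - 70)*67)*(46213 - 48588) = (40521 + (3*(0*(-2) + ¼)*10*(1 + 10²) - 70)*67)*(46213 - 48588) = (40521 + (3*(0 + ¼)*10*(1 + 100) - 70)*67)*(-2375) = (40521 + (3*(¼)*10*101 - 70)*67)*(-2375) = (40521 + (1515/2 - 70)*67)*(-2375) = (40521 + (1375/2)*67)*(-2375) = (40521 + 92125/2)*(-2375) = (173167/2)*(-2375) = -411271625/2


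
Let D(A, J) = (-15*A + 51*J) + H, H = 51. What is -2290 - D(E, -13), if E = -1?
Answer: -1693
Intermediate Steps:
D(A, J) = 51 - 15*A + 51*J (D(A, J) = (-15*A + 51*J) + 51 = 51 - 15*A + 51*J)
-2290 - D(E, -13) = -2290 - (51 - 15*(-1) + 51*(-13)) = -2290 - (51 + 15 - 663) = -2290 - 1*(-597) = -2290 + 597 = -1693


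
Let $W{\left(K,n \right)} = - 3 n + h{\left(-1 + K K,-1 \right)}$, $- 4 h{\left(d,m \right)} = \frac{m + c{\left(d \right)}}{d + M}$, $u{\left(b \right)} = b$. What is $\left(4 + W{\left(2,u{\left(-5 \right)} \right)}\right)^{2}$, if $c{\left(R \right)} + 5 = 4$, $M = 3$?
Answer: $\frac{52441}{144} \approx 364.17$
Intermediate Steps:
$c{\left(R \right)} = -1$ ($c{\left(R \right)} = -5 + 4 = -1$)
$h{\left(d,m \right)} = - \frac{-1 + m}{4 \left(3 + d\right)}$ ($h{\left(d,m \right)} = - \frac{\left(m - 1\right) \frac{1}{d + 3}}{4} = - \frac{\left(-1 + m\right) \frac{1}{3 + d}}{4} = - \frac{\frac{1}{3 + d} \left(-1 + m\right)}{4} = - \frac{-1 + m}{4 \left(3 + d\right)}$)
$W{\left(K,n \right)} = \frac{1}{2 \left(2 + K^{2}\right)} - 3 n$ ($W{\left(K,n \right)} = - 3 n + \frac{1 - -1}{4 \left(3 + \left(-1 + K K\right)\right)} = - 3 n + \frac{1 + 1}{4 \left(3 + \left(-1 + K^{2}\right)\right)} = - 3 n + \frac{1}{4} \frac{1}{2 + K^{2}} \cdot 2 = - 3 n + \frac{1}{2 \left(2 + K^{2}\right)} = \frac{1}{2 \left(2 + K^{2}\right)} - 3 n$)
$\left(4 + W{\left(2,u{\left(-5 \right)} \right)}\right)^{2} = \left(4 + \frac{1 - - 30 \left(2 + 2^{2}\right)}{2 \left(2 + 2^{2}\right)}\right)^{2} = \left(4 + \frac{1 - - 30 \left(2 + 4\right)}{2 \left(2 + 4\right)}\right)^{2} = \left(4 + \frac{1 - \left(-30\right) 6}{2 \cdot 6}\right)^{2} = \left(4 + \frac{1}{2} \cdot \frac{1}{6} \left(1 + 180\right)\right)^{2} = \left(4 + \frac{1}{2} \cdot \frac{1}{6} \cdot 181\right)^{2} = \left(4 + \frac{181}{12}\right)^{2} = \left(\frac{229}{12}\right)^{2} = \frac{52441}{144}$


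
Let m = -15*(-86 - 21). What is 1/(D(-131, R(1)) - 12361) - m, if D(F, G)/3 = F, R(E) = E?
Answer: -20470171/12754 ≈ -1605.0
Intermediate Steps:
D(F, G) = 3*F
m = 1605 (m = -15*(-107) = 1605)
1/(D(-131, R(1)) - 12361) - m = 1/(3*(-131) - 12361) - 1*1605 = 1/(-393 - 12361) - 1605 = 1/(-12754) - 1605 = -1/12754 - 1605 = -20470171/12754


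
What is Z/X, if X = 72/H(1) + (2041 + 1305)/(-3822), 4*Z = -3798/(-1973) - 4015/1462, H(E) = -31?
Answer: 20048161497/312278784760 ≈ 0.064200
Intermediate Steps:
Z = -2368919/11538104 (Z = (-3798/(-1973) - 4015/1462)/4 = (-3798*(-1/1973) - 4015*1/1462)/4 = (3798/1973 - 4015/1462)/4 = (¼)*(-2368919/2884526) = -2368919/11538104 ≈ -0.20531)
X = -27065/8463 (X = 72/(-31) + (2041 + 1305)/(-3822) = 72*(-1/31) + 3346*(-1/3822) = -72/31 - 239/273 = -27065/8463 ≈ -3.1980)
Z/X = -2368919/(11538104*(-27065/8463)) = -2368919/11538104*(-8463/27065) = 20048161497/312278784760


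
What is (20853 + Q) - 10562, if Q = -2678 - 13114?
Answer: -5501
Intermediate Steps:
Q = -15792
(20853 + Q) - 10562 = (20853 - 15792) - 10562 = 5061 - 10562 = -5501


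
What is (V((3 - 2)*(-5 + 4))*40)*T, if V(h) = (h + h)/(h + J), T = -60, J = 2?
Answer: 4800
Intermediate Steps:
V(h) = 2*h/(2 + h) (V(h) = (h + h)/(h + 2) = (2*h)/(2 + h) = 2*h/(2 + h))
(V((3 - 2)*(-5 + 4))*40)*T = ((2*((3 - 2)*(-5 + 4))/(2 + (3 - 2)*(-5 + 4)))*40)*(-60) = ((2*(1*(-1))/(2 + 1*(-1)))*40)*(-60) = ((2*(-1)/(2 - 1))*40)*(-60) = ((2*(-1)/1)*40)*(-60) = ((2*(-1)*1)*40)*(-60) = -2*40*(-60) = -80*(-60) = 4800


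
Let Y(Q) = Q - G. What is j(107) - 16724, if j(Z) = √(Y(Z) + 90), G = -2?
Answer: -16724 + √199 ≈ -16710.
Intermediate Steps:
Y(Q) = 2 + Q (Y(Q) = Q - 1*(-2) = Q + 2 = 2 + Q)
j(Z) = √(92 + Z) (j(Z) = √((2 + Z) + 90) = √(92 + Z))
j(107) - 16724 = √(92 + 107) - 16724 = √199 - 16724 = -16724 + √199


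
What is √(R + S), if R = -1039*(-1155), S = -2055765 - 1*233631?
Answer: 3*I*√121039 ≈ 1043.7*I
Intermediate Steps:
S = -2289396 (S = -2055765 - 233631 = -2289396)
R = 1200045
√(R + S) = √(1200045 - 2289396) = √(-1089351) = 3*I*√121039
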